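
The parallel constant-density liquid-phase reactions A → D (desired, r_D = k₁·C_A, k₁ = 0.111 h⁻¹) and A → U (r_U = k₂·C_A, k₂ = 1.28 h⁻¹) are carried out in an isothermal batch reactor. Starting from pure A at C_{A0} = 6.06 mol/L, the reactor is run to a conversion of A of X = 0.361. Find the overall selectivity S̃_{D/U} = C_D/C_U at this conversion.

0.0867

C_A = C_{A0}(1−X) = 3.872 mol/L.
Both paths are first order in A, so the instantaneous fraction to D is constant: dC_D/d(−C_A) = k₁/(k₁+k₂) = 0.07980.
C_D = 0.07980·(C_{A0}−C_A) = 0.07980×2.188 = 0.175 mol/L.
C_U = (C_{A0}−C_A)−C_D = 2.013 mol/L; S̃_{D/U} = 0.1746/2.013 = 0.0867.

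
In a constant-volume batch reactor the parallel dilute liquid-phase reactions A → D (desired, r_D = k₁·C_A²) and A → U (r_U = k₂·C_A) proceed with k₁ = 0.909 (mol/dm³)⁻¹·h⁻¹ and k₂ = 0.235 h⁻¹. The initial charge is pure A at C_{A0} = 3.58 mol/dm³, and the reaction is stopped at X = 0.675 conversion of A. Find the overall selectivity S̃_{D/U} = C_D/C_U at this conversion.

C_A = C_{A0}(1−X) = 1.163 mol/dm³.
Along a PFR/batch, dC_U/dC_A = −r_U/(r_D+r_U) = −k₂/(k₂+k₁·C_A).
Integrating from C_{A0} to C_A: C_U = (0.235/0.909)·ln[(0.235+0.909·3.58)/(0.235+0.909·1.16)] = 0.2585·ln(3.489/1.293) = 0.2567 mol/dm³.
Then C_D = (C_{A0}−C_A) − C_U = 2.417 − 0.2567 = 2.160 mol/dm³.
S̃_{D/U} = C_D/C_U = 2.160/0.2567 = 8.41.

8.41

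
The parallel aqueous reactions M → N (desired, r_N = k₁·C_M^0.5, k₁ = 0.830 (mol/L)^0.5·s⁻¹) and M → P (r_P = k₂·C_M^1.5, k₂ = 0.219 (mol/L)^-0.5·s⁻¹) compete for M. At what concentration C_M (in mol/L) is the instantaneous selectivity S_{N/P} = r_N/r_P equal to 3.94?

0.962 mol/L

S_{N/P} = (k₁/k₂)·C_M⁻¹ ⇒ C_M = (S·k₂/k₁)^(-1).
= (3.94×0.219/0.830)^(-1) = (1.040)^(-1) = 0.962 mol/L.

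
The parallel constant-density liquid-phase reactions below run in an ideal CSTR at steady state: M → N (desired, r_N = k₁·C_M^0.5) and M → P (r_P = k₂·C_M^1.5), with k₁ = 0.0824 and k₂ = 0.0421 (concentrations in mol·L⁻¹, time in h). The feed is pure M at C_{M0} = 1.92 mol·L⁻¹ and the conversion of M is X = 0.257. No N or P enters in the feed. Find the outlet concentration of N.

0.285 mol·L⁻¹

Exit C_M = C_{M0}(1−X) = 1.92×0.743 = 1.427 mol·L⁻¹.
Rates in a CSTR are evaluated at the outlet concentration: r_N = 0.0824×1.427^0.5 = 0.09842, r_P = 0.0421×1.427^1.5 = 0.07173.
Fraction of consumed M going to N: r_N/(r_N+r_P) = 0.5784.
C_N = 0.5784·C_{M0}·X = 0.5784×1.92×0.257 = 0.285 mol·L⁻¹.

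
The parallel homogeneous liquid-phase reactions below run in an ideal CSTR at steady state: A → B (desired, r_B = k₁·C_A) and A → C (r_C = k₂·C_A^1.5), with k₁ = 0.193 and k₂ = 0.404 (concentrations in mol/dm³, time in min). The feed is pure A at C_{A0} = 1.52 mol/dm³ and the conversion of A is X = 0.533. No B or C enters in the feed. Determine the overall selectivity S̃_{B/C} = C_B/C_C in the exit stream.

Exit C_A = C_{A0}(1−X) = 1.52×0.467 = 0.7098 mol/dm³.
Rates in a CSTR are evaluated at the outlet concentration: r_B = 0.193×0.7098 = 0.1370, r_C = 0.404×0.7098^1.5 = 0.2416.
Overall selectivity = C_B/C_C = r_Bτ/(r_Cτ) = r_B/r_C = 0.567.

0.567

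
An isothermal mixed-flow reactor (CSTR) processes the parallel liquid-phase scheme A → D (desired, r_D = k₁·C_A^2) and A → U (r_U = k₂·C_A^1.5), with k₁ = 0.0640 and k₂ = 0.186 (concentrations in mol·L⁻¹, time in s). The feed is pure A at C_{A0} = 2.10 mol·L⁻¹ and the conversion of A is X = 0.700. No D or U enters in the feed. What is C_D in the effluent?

Exit C_A = C_{A0}(1−X) = 2.10×0.300 = 0.6300 mol·L⁻¹.
A CSTR operates uniformly at the exit composition, giving r_D = 0.02540 and r_U = 0.09301 (each k·C_A^n at C_A = 0.6300).
Fraction of consumed A going to D: r_D/(r_D+r_U) = 0.2145.
C_D = 0.2145·C_{A0}·X = 0.2145×2.10×0.700 = 0.315 mol·L⁻¹.

0.315 mol·L⁻¹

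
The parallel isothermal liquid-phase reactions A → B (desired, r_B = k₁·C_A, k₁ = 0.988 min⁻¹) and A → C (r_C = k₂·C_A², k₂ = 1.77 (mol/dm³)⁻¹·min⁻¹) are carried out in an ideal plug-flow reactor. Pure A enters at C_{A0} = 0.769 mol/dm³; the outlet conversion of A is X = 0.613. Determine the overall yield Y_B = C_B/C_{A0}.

0.319

C_A = C_{A0}(1−X) = 0.2976 mol/dm³.
Along a PFR/batch, dC_B/dC_A = −r_B/(r_B+r_C) = −k₁/(k₁+k₂·C_A).
Integrating from C_{A0} to C_A: C_B = (0.988/1.77)·ln[(0.988+1.77·0.769)/(0.988+1.77·0.298)] = 0.5582·ln(2.349/1.515) = 0.2449 mol/dm³.
Y_B = C_B/C_{A0} = 0.2449/0.769 = 0.319.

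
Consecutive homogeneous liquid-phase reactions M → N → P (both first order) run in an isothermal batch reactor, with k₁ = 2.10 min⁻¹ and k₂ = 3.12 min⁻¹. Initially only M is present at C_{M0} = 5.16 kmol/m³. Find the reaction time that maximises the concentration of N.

0.388 min

For first-order series the maximum of C_N occurs at t_opt = ln(k₂/k₁)/(k₂−k₁).
= ln(3.12/2.10)/(3.12−2.10) = ln(1.486)/1.020 = 0.3959/1.020 = 0.388 min.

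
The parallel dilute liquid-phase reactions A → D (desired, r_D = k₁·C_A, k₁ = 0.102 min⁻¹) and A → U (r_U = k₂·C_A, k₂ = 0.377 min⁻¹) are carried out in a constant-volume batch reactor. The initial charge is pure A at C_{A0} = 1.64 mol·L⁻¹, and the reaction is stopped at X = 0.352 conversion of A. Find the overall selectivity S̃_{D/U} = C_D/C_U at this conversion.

C_A = C_{A0}(1−X) = 1.063 mol·L⁻¹.
Both paths are first order in A, so the instantaneous fraction to D is constant: dC_D/d(−C_A) = k₁/(k₁+k₂) = 0.2129.
C_D = 0.2129·(C_{A0}−C_A) = 0.2129×0.5773 = 0.123 mol·L⁻¹.
C_U = (C_{A0}−C_A)−C_D = 0.4544 mol·L⁻¹; S̃_{D/U} = 0.1229/0.4544 = 0.271.

0.271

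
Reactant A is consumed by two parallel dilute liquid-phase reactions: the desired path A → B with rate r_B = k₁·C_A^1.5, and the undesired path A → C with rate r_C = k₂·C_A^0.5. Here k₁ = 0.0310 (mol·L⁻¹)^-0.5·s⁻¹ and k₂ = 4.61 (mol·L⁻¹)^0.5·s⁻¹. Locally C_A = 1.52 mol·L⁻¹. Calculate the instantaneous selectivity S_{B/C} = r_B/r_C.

0.0102

S_{B/C} = r_B/r_C = (k₁·C_A^1.5)/(k₂·C_A^0.5) = (k₁/k₂)·C_A.
= (0.0310×1.520^1.5) / (4.61×1.520^0.5) = 0.05809/5.684 = 0.0102.
Since the desired path is higher order in A, keeping C_A high (PFR or concentrated feed) favours B.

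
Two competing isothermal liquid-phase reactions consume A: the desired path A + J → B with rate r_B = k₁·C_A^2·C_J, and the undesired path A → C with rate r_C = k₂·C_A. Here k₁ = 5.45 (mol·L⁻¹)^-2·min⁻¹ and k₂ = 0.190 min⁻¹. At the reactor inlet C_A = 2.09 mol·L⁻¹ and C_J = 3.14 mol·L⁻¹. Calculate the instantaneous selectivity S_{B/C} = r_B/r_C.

188

S_{B/C} = r_B/r_C = (k₁·C_A^2·C_J)/(k₂·C_A) = (k₁/k₂)·C_A·C_J.
= (5.45×2.090^2×3.140) / (0.190×2.090) = 74.75/0.3971 = 188.
Since the desired path is higher order in A, keeping C_A high (PFR or concentrated feed) favours B.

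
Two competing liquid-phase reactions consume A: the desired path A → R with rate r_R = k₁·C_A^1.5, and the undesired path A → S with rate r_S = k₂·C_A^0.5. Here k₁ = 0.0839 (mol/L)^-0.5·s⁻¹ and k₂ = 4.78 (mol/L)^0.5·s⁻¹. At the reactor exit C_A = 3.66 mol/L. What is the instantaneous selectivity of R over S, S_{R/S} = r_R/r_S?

S_{R/S} = r_R/r_S = (k₁·C_A^1.5)/(k₂·C_A^0.5) = (k₁/k₂)·C_A.
= (0.0839×3.660^1.5) / (4.78×3.660^0.5) = 0.5875/9.145 = 0.0642.

0.0642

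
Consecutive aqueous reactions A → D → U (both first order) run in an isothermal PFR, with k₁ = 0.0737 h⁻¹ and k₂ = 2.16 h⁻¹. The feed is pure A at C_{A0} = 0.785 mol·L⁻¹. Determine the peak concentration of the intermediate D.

For a first-order series the maximum intermediate yield is C_{D,max}/C_{A0} = (k₁/k₂)^[k₂/(k₂−k₁)].
= (0.0737/2.16)^(2.16/(2.16−0.0737)) = (0.03412)^(1.035) = 0.03028.
C_{D,max} = 0.03028×0.785 = 0.0238 mol·L⁻¹.

0.0238 mol·L⁻¹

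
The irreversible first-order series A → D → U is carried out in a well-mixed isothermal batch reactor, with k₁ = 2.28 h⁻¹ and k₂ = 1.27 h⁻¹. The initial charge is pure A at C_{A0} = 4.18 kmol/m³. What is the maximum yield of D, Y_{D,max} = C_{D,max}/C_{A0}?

0.479

At the optimum, C_{D,max}/C_{A0} = (k₁/k₂)^[k₂/(k₂−k₁)].
= (2.28/1.27)^(1.27/(1.27−2.28)) = (1.795)^(-1.257) = 0.4791.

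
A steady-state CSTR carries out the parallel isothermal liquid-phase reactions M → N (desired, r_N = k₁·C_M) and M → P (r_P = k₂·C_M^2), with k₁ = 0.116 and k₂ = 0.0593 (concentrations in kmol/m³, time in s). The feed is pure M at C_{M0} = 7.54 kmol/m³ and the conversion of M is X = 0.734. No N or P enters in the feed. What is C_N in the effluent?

2.73 kmol/m³

Exit C_M = C_{M0}(1−X) = 7.54×0.266 = 2.006 kmol/m³.
Rates in a CSTR are evaluated at the outlet concentration: r_N = 0.116×2.006 = 0.2327, r_P = 0.0593×2.006^2 = 0.2385.
Fraction of consumed M going to N: r_N/(r_N+r_P) = 0.4938.
C_N = 0.4938·C_{M0}·X = 0.4938×7.54×0.734 = 2.73 kmol/m³.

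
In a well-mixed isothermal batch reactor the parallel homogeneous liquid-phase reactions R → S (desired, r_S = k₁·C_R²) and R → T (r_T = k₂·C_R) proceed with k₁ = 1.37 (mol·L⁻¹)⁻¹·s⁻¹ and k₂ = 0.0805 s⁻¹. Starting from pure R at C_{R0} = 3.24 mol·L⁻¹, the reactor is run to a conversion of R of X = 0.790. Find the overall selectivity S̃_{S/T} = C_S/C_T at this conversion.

C_R = C_{R0}(1−X) = 0.6804 mol·L⁻¹.
Along a PFR/batch, dC_T/dC_R = −r_T/(r_S+r_T) = −k₂/(k₂+k₁·C_R).
Integrating from C_{R0} to C_R: C_T = (0.0805/1.37)·ln[(0.0805+1.37·3.24)/(0.0805+1.37·0.680)] = 0.05876·ln(4.519/1.013) = 0.08789 mol·L⁻¹.
Then C_S = (C_{R0}−C_R) − C_T = 2.560 − 0.08789 = 2.472 mol·L⁻¹.
S̃_{S/T} = C_S/C_T = 2.472/0.08789 = 28.1.

28.1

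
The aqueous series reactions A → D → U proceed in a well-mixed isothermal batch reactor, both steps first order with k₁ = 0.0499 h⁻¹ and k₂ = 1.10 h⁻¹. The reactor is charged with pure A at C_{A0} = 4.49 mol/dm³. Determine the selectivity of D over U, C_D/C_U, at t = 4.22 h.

0.251

Solving the coupled first-order balances gives C_D(t) = [k₁/(k₂−k₁)]·C_{A0}·(e^(−k₁t) − e^(−k₂t)).
e^(−k₁t) = e^(−0.0499×4.22) = e^(−0.2106) = 0.8101; e^(−k₂t) = e^(−4.642) = 0.009638.
C_D = 0.0499×4.49/(1.10−0.0499) × (0.8101−0.009638) = 0.2134×0.8005 = 0.1708 mol/dm³.
C_A = C_{A0}e^(−k₁t) = 3.637 mol/dm³, so C_U = C_{A0}−C_A−C_D = 0.6818 mol/dm³; C_D/C_U = 0.251.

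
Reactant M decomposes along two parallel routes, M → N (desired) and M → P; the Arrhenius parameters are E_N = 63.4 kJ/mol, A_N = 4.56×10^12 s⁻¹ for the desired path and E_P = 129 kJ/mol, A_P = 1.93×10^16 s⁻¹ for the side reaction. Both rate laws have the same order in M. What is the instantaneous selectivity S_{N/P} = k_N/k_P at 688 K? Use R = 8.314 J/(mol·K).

With equal orders, S_{N/P} = k_N/k_P = (A_N/A_P)·exp[(E_P−E_N)/(RT)].
(E_P−E_N)/(RT) = (129−63.4)×10³/(8.314×688) = 65600/5720 = 11.47.
k_N/k_P = (4.56×10^12/1.93×10^16)·exp(11.47) = 2.363×10^-4 × 95652 = 22.6.

22.6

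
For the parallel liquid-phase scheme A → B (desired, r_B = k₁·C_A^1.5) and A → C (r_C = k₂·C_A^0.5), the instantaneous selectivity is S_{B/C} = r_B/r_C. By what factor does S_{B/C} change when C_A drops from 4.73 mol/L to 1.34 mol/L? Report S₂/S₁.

0.283

S_{B/C} = (k₁/k₂)·C_A, so S₂/S₁ = (C_{A,2}/C_{A,1}).
= 1.34/4.73 = 0.283.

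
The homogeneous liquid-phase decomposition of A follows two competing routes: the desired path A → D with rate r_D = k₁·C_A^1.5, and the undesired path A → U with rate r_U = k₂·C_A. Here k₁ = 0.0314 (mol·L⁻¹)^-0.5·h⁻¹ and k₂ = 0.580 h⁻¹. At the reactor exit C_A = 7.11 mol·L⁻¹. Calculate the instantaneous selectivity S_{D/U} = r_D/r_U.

0.144

S_{D/U} = r_D/r_U = (k₁·C_A^1.5)/(k₂·C_A) = (k₁/k₂)·C_A^0.5.
= (0.0314×7.110^1.5) / (0.580×7.110) = 0.5953/4.124 = 0.144.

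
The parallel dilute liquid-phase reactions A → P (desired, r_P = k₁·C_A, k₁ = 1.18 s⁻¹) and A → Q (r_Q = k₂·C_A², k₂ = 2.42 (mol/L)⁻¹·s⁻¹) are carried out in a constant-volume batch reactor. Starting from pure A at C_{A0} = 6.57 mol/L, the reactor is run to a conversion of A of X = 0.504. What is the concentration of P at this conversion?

C_A = C_{A0}(1−X) = 3.259 mol/L.
Along a PFR/batch, dC_P/dC_A = −r_P/(r_P+r_Q) = −k₁/(k₁+k₂·C_A).
Integrating from C_{A0} to C_A: C_P = (1.18/2.42)·ln[(1.18+2.42·6.57)/(1.18+2.42·3.26)] = 0.4876·ln(17.08/9.066) = 0.3088 mol/L.

0.309 mol/L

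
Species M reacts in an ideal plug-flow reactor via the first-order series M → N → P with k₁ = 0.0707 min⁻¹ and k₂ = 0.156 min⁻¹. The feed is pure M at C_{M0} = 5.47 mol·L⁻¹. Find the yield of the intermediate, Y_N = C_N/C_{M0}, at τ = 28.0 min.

For first-order series with pure M initially, C_N(τ) = k₁C_{M0}/(k₂−k₁)·(e^(−k₁τ) − e^(−k₂τ)).
e^(−k₁τ) = e^(−0.0707×28.0) = e^(−1.980) = 0.1381; e^(−k₂τ) = e^(−4.368) = 0.01268.
C_N = 0.0707×5.47/(0.156−0.0707) × (0.1381−0.01268) = 4.534×0.1254 = 0.5687 mol·L⁻¹.
Y_N = C_N/C_{M0} = 0.5687/5.47 = 0.104.

0.104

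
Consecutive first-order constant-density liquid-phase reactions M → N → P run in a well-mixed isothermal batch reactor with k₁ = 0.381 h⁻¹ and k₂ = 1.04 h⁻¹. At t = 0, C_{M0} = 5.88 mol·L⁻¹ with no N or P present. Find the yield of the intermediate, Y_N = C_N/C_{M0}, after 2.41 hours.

0.184

For first-order series with pure M initially, C_N(t) = k₁C_{M0}/(k₂−k₁)·(e^(−k₁t) − e^(−k₂t)).
e^(−k₁t) = e^(−0.381×2.41) = e^(−0.9182) = 0.3992; e^(−k₂t) = e^(−2.506) = 0.08156.
C_N = 0.381×5.88/(1.04−0.381) × (0.3992−0.08156) = 3.400×0.3177 = 1.080 mol·L⁻¹.
Y_N = C_N/C_{M0} = 1.080/5.88 = 0.184.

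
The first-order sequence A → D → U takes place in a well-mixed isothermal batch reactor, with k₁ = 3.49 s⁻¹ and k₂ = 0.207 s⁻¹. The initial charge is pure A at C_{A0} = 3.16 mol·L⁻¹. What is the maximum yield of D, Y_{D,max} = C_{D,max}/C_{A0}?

0.837

Evaluating C_D at t_opt = ln(k₂/k₁)/(k₂−k₁) gives C_{D,max}/C_{A0} = (k₁/k₂)^[k₂/(k₂−k₁)].
= (3.49/0.207)^(0.207/(0.207−3.49)) = (16.86)^(-0.06305) = 0.8368.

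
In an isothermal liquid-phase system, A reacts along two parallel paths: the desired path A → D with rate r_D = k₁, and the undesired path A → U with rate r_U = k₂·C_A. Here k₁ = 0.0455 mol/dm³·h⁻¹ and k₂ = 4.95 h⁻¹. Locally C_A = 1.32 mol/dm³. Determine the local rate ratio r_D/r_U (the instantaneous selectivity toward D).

0.00696

S_{D/U} = r_D/r_U = (k₁)/(k₂·C_A) = (k₁/k₂)·C_A⁻¹.
= (0.0455) / (4.95×1.320) = 0.04550/6.534 = 0.00696.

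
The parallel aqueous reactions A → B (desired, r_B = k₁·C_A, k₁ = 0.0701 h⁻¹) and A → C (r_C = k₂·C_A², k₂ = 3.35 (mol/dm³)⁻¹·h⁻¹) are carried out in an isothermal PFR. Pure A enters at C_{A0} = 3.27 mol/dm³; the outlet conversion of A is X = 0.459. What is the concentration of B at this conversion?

C_A = C_{A0}(1−X) = 1.769 mol/dm³.
Along a PFR/batch, dC_B/dC_A = −r_B/(r_B+r_C) = −k₁/(k₁+k₂·C_A).
Integrating from C_{A0} to C_A: C_B = (0.0701/3.35)·ln[(0.0701+3.35·3.27)/(0.0701+3.35·1.77)] = 0.02093·ln(11.02/5.996) = 0.01274 mol/dm³.

0.0127 mol/dm³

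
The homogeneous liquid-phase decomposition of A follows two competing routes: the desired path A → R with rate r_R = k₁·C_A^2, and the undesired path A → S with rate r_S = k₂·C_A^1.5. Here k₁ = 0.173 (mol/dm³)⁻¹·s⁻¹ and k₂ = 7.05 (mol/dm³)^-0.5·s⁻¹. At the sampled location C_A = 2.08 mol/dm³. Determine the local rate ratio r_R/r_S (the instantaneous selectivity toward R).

0.0354

S_{R/S} = r_R/r_S = (k₁·C_A^2)/(k₂·C_A^1.5) = (k₁/k₂)·C_A^0.5.
= (0.173×2.080^2) / (7.05×2.080^1.5) = 0.7485/21.15 = 0.0354.
Since the desired path is higher order in A, keeping C_A high (PFR or concentrated feed) favours R.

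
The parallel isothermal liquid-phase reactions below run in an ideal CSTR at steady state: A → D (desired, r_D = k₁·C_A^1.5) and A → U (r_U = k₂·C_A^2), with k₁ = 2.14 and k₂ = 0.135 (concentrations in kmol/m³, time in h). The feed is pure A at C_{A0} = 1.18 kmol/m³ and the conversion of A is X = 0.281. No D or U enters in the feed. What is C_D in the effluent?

0.313 kmol/m³

Exit C_A = C_{A0}(1−X) = 1.18×0.719 = 0.8484 kmol/m³.
In a CSTR the entire volume is at exit conditions, so r_D = 2.14×0.8484^1.5 = 1.672 and r_U = 0.135×0.8484^2 = 0.09718.
Fraction of consumed A going to D: r_D/(r_D+r_U) = 0.9451.
C_D = 0.9451·C_{A0}·X = 0.9451×1.18×0.281 = 0.313 kmol/m³.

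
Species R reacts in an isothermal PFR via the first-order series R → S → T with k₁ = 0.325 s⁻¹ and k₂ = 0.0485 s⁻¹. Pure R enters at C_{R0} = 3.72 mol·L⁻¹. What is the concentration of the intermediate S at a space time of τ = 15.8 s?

2.01 mol·L⁻¹

Solving the coupled first-order balances gives C_S(τ) = [k₁/(k₂−k₁)]·C_{R0}·(e^(−k₁τ) − e^(−k₂τ)).
e^(−k₁τ) = e^(−0.325×15.8) = e^(−5.135) = 0.005887; e^(−k₂τ) = e^(−0.7663) = 0.4647.
C_S = 0.325×3.72/(0.0485−0.325) × (0.005887−0.4647) = (-4.373)×(-0.4588) = 2.006 mol·L⁻¹.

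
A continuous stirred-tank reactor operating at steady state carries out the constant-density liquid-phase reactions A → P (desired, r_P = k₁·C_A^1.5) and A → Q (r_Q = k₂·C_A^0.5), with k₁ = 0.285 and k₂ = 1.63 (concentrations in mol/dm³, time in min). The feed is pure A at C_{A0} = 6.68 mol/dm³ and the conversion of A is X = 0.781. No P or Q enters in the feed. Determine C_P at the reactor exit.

1.06 mol/dm³

Exit C_A = C_{A0}(1−X) = 6.68×0.219 = 1.463 mol/dm³.
In a CSTR the entire volume is at exit conditions, so r_P = 0.285×1.463^1.5 = 0.5043 and r_Q = 1.63×1.463^0.5 = 1.972.
Fraction of consumed A going to P: r_P/(r_P+r_Q) = 0.2037.
C_P = 0.2037·C_{A0}·X = 0.2037×6.68×0.781 = 1.06 mol/dm³.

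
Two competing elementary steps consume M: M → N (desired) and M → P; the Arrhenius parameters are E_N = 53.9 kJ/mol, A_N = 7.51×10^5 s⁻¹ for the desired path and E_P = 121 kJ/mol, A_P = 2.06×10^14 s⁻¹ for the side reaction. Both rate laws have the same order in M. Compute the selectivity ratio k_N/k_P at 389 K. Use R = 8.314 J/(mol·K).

3.73

Since both paths have the same order in M, the concentration cancels and S_{N/P} = k_N/k_P = (A_N/A_P)·exp[(E_P−E_N)/(RT)].
(E_P−E_N)/(RT) = (121−53.9)×10³/(8.314×389) = 67100/3234 = 20.75.
k_N/k_P = (7.51×10^5/2.06×10^14)·exp(20.75) = 3.646×10^-9 × 1.024×10^9 = 3.73.
Since E_N < E_P, lowering the temperature improves selectivity toward N.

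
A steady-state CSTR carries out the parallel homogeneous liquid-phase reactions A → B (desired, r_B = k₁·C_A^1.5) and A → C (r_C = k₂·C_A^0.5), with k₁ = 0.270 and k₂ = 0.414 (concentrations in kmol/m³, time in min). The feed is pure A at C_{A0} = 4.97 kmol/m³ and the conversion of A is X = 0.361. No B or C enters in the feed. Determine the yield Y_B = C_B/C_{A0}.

Exit C_A = C_{A0}(1−X) = 4.97×0.639 = 3.176 kmol/m³.
A CSTR operates uniformly at the exit composition, giving r_B = 1.528 and r_C = 0.7378 (each k·C_A^n at C_A = 3.176).
Fraction of consumed A going to B: r_B/(r_B+r_C) = 0.6744.
C_B = 0.6744·C_{A0}·X = 0.6744×4.97×0.361 = 1.21 kmol/m³; Y_B = C_B/C_{A0} = 0.243.

0.243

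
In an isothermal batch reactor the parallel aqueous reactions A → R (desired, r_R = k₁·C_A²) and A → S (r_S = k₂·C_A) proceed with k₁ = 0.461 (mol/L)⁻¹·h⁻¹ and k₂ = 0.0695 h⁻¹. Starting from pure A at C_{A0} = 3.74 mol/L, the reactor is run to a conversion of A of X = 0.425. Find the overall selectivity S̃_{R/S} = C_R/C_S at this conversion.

19.1

C_A = C_{A0}(1−X) = 2.151 mol/L.
Along a PFR/batch, dC_S/dC_A = −r_S/(r_R+r_S) = −k₂/(k₂+k₁·C_A).
Integrating from C_{A0} to C_A: C_S = (0.0695/0.461)·ln[(0.0695+0.461·3.74)/(0.0695+0.461·2.15)] = 0.1508·ln(1.794/1.061) = 0.07917 mol/L.
Then C_R = (C_{A0}−C_A) − C_S = 1.590 − 0.07917 = 1.510 mol/L.
S̃_{R/S} = C_R/C_S = 1.510/0.07917 = 19.1.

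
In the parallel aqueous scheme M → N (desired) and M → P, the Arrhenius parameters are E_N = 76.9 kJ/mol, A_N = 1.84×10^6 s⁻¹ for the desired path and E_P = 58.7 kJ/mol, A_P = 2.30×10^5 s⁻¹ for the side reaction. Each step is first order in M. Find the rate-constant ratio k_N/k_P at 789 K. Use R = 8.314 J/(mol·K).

0.499

With equal orders, S_{N/P} = k_N/k_P = (A_N/A_P)·exp[(E_P−E_N)/(RT)].
(E_P−E_N)/(RT) = (58.7−76.9)×10³/(8.314×789) = -18200/6560 = -2.774.
k_N/k_P = (1.84×10^6/2.30×10^5)·exp(-2.774) = 8.000 × 0.06238 = 0.499.
Since E_N > E_P, raising the temperature improves selectivity toward N.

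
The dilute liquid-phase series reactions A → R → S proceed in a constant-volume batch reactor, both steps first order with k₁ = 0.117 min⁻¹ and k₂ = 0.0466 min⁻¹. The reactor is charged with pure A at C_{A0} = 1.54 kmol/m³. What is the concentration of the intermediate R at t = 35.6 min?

For first-order series with pure A initially, C_R(t) = k₁C_{A0}/(k₂−k₁)·(e^(−k₁t) − e^(−k₂t)).
e^(−k₁t) = e^(−0.117×35.6) = e^(−4.165) = 0.01553; e^(−k₂t) = e^(−1.659) = 0.1903.
C_R = 0.117×1.54/(0.0466−0.117) × (0.01553−0.1903) = (-2.559)×(-0.1748) = 0.4474 kmol/m³.

0.447 kmol/m³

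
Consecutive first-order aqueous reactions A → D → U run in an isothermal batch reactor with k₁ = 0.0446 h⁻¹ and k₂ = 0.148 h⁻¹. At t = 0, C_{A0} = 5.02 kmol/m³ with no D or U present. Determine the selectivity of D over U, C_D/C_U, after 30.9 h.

For first-order series with pure A initially, C_D(t) = k₁C_{A0}/(k₂−k₁)·(e^(−k₁t) − e^(−k₂t)).
e^(−k₁t) = e^(−0.0446×30.9) = e^(−1.378) = 0.2520; e^(−k₂t) = e^(−4.573) = 0.01032.
C_D = 0.0446×5.02/(0.148−0.0446) × (0.2520−0.01032) = 2.165×0.2417 = 0.5234 kmol/m³.
C_A = C_{A0}e^(−k₁t) = 1.265 kmol/m³, so C_U = C_{A0}−C_A−C_D = 3.231 kmol/m³; C_D/C_U = 0.162.

0.162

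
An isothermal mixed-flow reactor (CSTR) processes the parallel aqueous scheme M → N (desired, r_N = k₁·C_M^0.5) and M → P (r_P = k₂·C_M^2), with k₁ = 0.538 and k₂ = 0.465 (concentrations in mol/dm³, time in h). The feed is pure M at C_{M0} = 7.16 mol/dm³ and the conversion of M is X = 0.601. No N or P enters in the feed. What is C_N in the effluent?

0.832 mol/dm³

Exit C_M = C_{M0}(1−X) = 7.16×0.399 = 2.857 mol/dm³.
In a CSTR the entire volume is at exit conditions, so r_N = 0.538×2.857^0.5 = 0.9093 and r_P = 0.465×2.857^2 = 3.795.
Fraction of consumed M going to N: r_N/(r_N+r_P) = 0.1933.
C_N = 0.1933·C_{M0}·X = 0.1933×7.16×0.601 = 0.832 mol/dm³.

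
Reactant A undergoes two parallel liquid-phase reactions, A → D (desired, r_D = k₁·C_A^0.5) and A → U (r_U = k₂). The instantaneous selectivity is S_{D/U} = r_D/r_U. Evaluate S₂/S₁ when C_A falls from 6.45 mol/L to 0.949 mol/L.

0.384

S_{D/U} = (k₁/k₂)·C_A^0.5, so S₂/S₁ = (C_{A,2}/C_{A,1})^0.5.
= (0.949/6.45)^0.5 = (0.1471)^0.5 = 0.384.
Selectivity toward D falls as C_A falls — high-concentration operation is favoured.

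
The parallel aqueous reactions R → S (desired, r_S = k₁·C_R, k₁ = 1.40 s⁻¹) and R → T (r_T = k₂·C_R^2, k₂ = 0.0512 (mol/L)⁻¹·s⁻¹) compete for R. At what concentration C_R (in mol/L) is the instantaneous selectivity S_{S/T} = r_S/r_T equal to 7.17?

3.81 mol/L

S_{S/T} = (k₁/k₂)·C_R⁻¹ ⇒ C_R = (S·k₂/k₁)^(-1).
= (7.17×0.0512/1.40)^(-1) = (0.2622)^(-1) = 3.81 mol/L.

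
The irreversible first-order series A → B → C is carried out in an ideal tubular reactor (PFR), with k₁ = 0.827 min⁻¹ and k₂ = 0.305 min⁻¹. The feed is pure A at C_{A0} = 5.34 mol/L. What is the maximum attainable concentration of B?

2.98 mol/L

Evaluating C_B at τ_opt = ln(k₂/k₁)/(k₂−k₁) gives C_{B,max}/C_{A0} = (k₁/k₂)^[k₂/(k₂−k₁)].
= (0.827/0.305)^(0.305/(0.305−0.827)) = (2.711)^(-0.5843) = 0.5583.
C_{B,max} = 0.5583×5.34 = 2.98 mol/L.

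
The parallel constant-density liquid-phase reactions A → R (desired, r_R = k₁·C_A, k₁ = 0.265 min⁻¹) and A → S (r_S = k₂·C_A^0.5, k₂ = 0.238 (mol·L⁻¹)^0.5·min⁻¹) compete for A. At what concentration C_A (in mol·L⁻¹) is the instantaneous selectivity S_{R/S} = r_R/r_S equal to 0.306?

0.0755 mol·L⁻¹

S_{R/S} = (k₁/k₂)·C_A^0.5 ⇒ C_A = (S·k₂/k₁)^(2).
= (0.306×0.238/0.265)^(2) = (0.2748)^(2) = 0.0755 mol·L⁻¹.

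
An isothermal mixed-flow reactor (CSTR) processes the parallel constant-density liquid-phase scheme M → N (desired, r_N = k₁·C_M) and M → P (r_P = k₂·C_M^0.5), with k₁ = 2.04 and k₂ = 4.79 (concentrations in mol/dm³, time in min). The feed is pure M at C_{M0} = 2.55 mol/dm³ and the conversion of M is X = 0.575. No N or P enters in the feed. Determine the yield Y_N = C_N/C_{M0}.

0.177

Exit C_M = C_{M0}(1−X) = 2.55×0.425 = 1.084 mol/dm³.
In a CSTR the entire volume is at exit conditions, so r_N = 2.04×1.084 = 2.211 and r_P = 4.79×1.084^0.5 = 4.987.
Fraction of consumed M going to N: r_N/(r_N+r_P) = 0.3072.
C_N = 0.3072·C_{M0}·X = 0.3072×2.55×0.575 = 0.450 mol/dm³; Y_N = C_N/C_{M0} = 0.177.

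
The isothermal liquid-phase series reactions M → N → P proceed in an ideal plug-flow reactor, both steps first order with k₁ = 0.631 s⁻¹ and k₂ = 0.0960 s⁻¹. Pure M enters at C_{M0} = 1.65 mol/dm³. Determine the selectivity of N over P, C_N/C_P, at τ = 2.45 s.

The intermediate concentration in a first-order A→B→C sequence is C_N = k₁C_{M0}(e^(−k₁τ) − e^(−k₂τ))/(k₂−k₁).
e^(−k₁τ) = e^(−0.631×2.45) = e^(−1.546) = 0.2131; e^(−k₂τ) = e^(−0.2352) = 0.7904.
C_N = 0.631×1.65/(0.0960−0.631) × (0.2131−0.7904) = (-1.946)×(-0.5773) = 1.123 mol/dm³.
C_M = C_{M0}e^(−k₁τ) = 0.3516 mol/dm³, so C_P = C_{M0}−C_M−C_N = 0.1749 mol/dm³; C_N/C_P = 6.42.

6.42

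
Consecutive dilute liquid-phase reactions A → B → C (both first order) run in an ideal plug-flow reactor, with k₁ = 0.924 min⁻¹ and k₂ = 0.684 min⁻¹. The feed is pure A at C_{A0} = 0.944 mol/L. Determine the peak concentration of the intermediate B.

Evaluating C_B at τ_opt = ln(k₂/k₁)/(k₂−k₁) gives C_{B,max}/C_{A0} = (k₁/k₂)^[k₂/(k₂−k₁)].
= (0.924/0.684)^(0.684/(0.684−0.924)) = (1.351)^(-2.850) = 0.4244.
C_{B,max} = 0.4244×0.944 = 0.401 mol/L.

0.401 mol/L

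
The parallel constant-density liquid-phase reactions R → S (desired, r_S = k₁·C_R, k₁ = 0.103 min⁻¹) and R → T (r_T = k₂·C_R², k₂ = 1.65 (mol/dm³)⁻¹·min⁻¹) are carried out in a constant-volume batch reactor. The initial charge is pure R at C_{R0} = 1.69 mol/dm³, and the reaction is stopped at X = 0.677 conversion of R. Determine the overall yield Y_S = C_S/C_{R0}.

C_R = C_{R0}(1−X) = 0.5459 mol/dm³.
Along a PFR/batch, dC_S/dC_R = −r_S/(r_S+r_T) = −k₁/(k₁+k₂·C_R).
Integrating from C_{R0} to C_R: C_S = (0.103/1.65)·ln[(0.103+1.65·1.69)/(0.103+1.65·0.546)] = 0.06242·ln(2.892/1.004) = 0.06605 mol/dm³.
Y_S = C_S/C_{R0} = 0.06605/1.69 = 0.0391.

0.0391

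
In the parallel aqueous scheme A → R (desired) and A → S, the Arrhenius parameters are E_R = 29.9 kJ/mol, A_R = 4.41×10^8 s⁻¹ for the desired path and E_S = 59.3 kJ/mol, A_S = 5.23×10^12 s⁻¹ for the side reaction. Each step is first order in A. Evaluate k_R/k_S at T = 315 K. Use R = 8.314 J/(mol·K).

6.33

With equal orders, S_{R/S} = k_R/k_S = (A_R/A_S)·exp[(E_S−E_R)/(RT)].
(E_S−E_R)/(RT) = (59.3−29.9)×10³/(8.314×315) = 29400/2619 = 11.23.
k_R/k_S = (4.41×10^8/5.23×10^12)·exp(11.23) = 8.432×10^-5 × 75060 = 6.33.
Since E_R < E_S, lowering the temperature improves selectivity toward R.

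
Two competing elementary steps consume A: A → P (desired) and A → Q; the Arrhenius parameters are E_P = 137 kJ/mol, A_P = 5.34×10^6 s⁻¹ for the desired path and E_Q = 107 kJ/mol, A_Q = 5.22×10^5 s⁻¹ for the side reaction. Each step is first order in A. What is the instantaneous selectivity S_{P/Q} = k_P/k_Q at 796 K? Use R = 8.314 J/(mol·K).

0.110

k_P/k_Q = (A_P/A_Q)·exp[−(E_P−E_Q)/(RT)] = (A_P/A_Q)·exp[(E_Q−E_P)/(RT)].
(E_Q−E_P)/(RT) = (107−137)×10³/(8.314×796) = -30000/6618 = -4.533.
k_P/k_Q = (5.34×10^6/5.22×10^5)·exp(-4.533) = 10.23 × 0.01075 = 0.110.
Since E_P > E_Q, raising the temperature improves selectivity toward P.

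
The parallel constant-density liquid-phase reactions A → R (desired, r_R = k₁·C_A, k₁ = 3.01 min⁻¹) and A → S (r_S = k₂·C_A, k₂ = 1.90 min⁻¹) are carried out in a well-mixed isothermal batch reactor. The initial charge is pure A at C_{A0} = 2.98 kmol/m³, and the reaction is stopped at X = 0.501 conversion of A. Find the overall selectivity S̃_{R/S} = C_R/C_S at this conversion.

1.58

C_A = C_{A0}(1−X) = 1.487 kmol/m³.
Both paths are first order in A, so the instantaneous fraction to R is constant: dC_R/d(−C_A) = k₁/(k₁+k₂) = 0.6130.
C_R = 0.6130·(C_{A0}−C_A) = 0.6130×1.493 = 0.915 kmol/m³.
C_S = (C_{A0}−C_A)−C_R = 0.5777 kmol/m³; S̃_{R/S} = 0.9152/0.5777 = 1.58.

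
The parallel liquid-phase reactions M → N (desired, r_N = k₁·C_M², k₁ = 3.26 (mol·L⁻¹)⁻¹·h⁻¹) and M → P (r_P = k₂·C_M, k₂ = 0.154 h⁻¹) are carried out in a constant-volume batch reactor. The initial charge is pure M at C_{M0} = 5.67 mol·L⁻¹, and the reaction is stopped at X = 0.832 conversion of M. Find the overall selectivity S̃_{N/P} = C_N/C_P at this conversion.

56.3

C_M = C_{M0}(1−X) = 0.9526 mol·L⁻¹.
Along a PFR/batch, dC_P/dC_M = −r_P/(r_N+r_P) = −k₂/(k₂+k₁·C_M).
Integrating from C_{M0} to C_M: C_P = (0.154/3.26)·ln[(0.154+3.26·5.67)/(0.154+3.26·0.953)] = 0.04724·ln(18.64/3.259) = 0.08237 mol·L⁻¹.
Then C_N = (C_{M0}−C_M) − C_P = 4.717 − 0.08237 = 4.635 mol·L⁻¹.
S̃_{N/P} = C_N/C_P = 4.635/0.08237 = 56.3.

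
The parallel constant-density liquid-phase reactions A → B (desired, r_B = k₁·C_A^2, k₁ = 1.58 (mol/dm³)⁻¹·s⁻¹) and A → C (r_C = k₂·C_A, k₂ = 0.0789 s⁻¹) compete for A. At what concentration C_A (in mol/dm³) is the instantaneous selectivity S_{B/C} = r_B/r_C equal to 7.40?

S_{B/C} = (k₁/k₂)·C_A ⇒ C_A = S·k₂/k₁.
= 7.40×0.0789/1.58 = 0.370 mol/dm³.

0.370 mol/dm³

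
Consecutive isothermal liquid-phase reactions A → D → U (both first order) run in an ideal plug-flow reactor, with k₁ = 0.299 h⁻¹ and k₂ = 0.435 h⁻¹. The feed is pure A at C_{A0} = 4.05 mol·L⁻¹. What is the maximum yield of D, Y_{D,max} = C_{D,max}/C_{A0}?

Evaluating C_D at τ_opt = ln(k₂/k₁)/(k₂−k₁) gives C_{D,max}/C_{A0} = (k₁/k₂)^[k₂/(k₂−k₁)].
= (0.299/0.435)^(0.435/(0.435−0.299)) = (0.6874)^(3.199) = 0.3015.

0.301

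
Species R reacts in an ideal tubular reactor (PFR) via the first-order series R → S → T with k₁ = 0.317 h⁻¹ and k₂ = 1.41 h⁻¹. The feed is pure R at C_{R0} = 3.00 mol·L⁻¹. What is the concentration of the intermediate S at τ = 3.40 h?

Solving the coupled first-order balances gives C_S(τ) = [k₁/(k₂−k₁)]·C_{R0}·(e^(−k₁τ) − e^(−k₂τ)).
e^(−k₁τ) = e^(−0.317×3.40) = e^(−1.078) = 0.3403; e^(−k₂τ) = e^(−4.794) = 0.008279.
C_S = 0.317×3.00/(1.41−0.317) × (0.3403−0.008279) = 0.8701×0.3321 = 0.2889 mol·L⁻¹.

0.289 mol·L⁻¹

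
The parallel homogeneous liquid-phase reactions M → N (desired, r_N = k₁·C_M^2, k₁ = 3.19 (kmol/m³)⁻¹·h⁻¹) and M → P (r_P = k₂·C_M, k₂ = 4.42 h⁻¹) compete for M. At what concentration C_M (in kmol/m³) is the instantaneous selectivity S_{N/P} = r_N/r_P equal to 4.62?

S_{N/P} = (k₁/k₂)·C_M ⇒ C_M = S·k₂/k₁.
= 4.62×4.42/3.19 = 6.40 kmol/m³.

6.40 kmol/m³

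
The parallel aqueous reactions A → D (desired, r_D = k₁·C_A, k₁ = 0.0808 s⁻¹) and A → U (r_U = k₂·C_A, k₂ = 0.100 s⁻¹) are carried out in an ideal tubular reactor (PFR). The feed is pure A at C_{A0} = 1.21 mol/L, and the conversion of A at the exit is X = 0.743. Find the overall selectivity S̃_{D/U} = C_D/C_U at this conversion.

C_A = C_{A0}(1−X) = 0.3110 mol/L.
Both paths are first order in A, so the instantaneous fraction to D is constant: dC_D/d(−C_A) = k₁/(k₁+k₂) = 0.4469.
C_D = 0.4469·(C_{A0}−C_A) = 0.4469×0.8990 = 0.402 mol/L.
C_U = (C_{A0}−C_A)−C_D = 0.4973 mol/L; S̃_{D/U} = 0.4018/0.4973 = 0.808.

0.808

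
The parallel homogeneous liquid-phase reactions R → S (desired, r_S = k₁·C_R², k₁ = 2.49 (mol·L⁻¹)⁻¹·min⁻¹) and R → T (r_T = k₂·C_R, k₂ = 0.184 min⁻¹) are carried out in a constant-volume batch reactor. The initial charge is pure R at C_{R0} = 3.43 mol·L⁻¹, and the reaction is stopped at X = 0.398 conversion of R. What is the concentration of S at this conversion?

C_R = C_{R0}(1−X) = 2.065 mol·L⁻¹.
Along a PFR/batch, dC_T/dC_R = −r_T/(r_S+r_T) = −k₂/(k₂+k₁·C_R).
Integrating from C_{R0} to C_R: C_T = (0.184/2.49)·ln[(0.184+2.49·3.43)/(0.184+2.49·2.06)] = 0.07390·ln(8.725/5.326) = 0.03648 mol·L⁻¹.
Then C_S = (C_{R0}−C_R) − C_T = 1.365 − 0.03648 = 1.329 mol·L⁻¹.

1.33 mol·L⁻¹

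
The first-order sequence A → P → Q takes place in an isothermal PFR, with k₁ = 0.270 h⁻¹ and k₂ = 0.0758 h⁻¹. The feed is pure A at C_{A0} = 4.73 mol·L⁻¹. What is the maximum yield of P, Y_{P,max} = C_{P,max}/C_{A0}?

0.609

At the optimum, C_{P,max}/C_{A0} = (k₁/k₂)^[k₂/(k₂−k₁)].
= (0.270/0.0758)^(0.0758/(0.0758−0.270)) = (3.562)^(-0.3903) = 0.6091.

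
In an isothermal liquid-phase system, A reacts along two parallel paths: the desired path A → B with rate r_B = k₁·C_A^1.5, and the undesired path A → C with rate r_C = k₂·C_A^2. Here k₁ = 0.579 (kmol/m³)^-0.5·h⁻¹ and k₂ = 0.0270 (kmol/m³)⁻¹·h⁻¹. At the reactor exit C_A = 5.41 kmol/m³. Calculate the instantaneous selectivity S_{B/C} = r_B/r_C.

9.22

S_{B/C} = r_B/r_C = (k₁·C_A^1.5)/(k₂·C_A^2) = (k₁/k₂)·C_A^-0.5.
= (0.579×5.410^1.5) / (0.0270×5.410^2) = 7.286/0.7902 = 9.22.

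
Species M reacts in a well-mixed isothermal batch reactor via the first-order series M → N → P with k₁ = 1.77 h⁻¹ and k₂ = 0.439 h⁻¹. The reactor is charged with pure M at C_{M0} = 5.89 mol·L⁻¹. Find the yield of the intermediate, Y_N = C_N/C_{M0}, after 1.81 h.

0.547

For first-order series with pure M initially, C_N(t) = k₁C_{M0}/(k₂−k₁)·(e^(−k₁t) − e^(−k₂t)).
e^(−k₁t) = e^(−1.77×1.81) = e^(−3.204) = 0.04061; e^(−k₂t) = e^(−0.7946) = 0.4518.
C_N = 1.77×5.89/(0.439−1.77) × (0.04061−0.4518) = (-7.833)×(-0.4112) = 3.220 mol·L⁻¹.
Y_N = C_N/C_{M0} = 3.220/5.89 = 0.547.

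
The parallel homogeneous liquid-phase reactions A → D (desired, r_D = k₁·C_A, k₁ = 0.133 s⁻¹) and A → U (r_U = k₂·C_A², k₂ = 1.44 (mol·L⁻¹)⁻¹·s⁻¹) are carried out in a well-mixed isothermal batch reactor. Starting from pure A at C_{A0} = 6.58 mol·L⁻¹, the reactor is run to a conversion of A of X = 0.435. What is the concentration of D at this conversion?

0.0518 mol·L⁻¹

C_A = C_{A0}(1−X) = 3.718 mol·L⁻¹.
Along a PFR/batch, dC_D/dC_A = −r_D/(r_D+r_U) = −k₁/(k₁+k₂·C_A).
Integrating from C_{A0} to C_A: C_D = (0.133/1.44)·ln[(0.133+1.44·6.58)/(0.133+1.44·3.72)] = 0.09236·ln(9.608/5.486) = 0.05175 mol·L⁻¹.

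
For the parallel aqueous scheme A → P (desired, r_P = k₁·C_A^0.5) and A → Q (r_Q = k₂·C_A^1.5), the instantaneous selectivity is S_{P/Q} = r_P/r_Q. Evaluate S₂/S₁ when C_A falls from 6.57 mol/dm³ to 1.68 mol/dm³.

S_{P/Q} = (k₁/k₂)·C_A⁻¹, so S₂/S₁ = (C_{A,2}/C_{A,1})⁻¹.
= 6.57/1.68 = 3.91.
Selectivity toward P rises as C_A falls — low-concentration operation is favoured.

3.91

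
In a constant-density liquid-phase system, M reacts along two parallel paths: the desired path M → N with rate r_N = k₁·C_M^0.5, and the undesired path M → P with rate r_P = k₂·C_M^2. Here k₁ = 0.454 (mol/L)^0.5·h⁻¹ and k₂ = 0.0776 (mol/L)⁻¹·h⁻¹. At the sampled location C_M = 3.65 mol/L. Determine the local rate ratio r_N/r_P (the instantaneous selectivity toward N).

S_{N/P} = r_N/r_P = (k₁·C_M^0.5)/(k₂·C_M^2) = (k₁/k₂)·C_M^-1.5.
= (0.454×3.650^0.5) / (0.0776×3.650^2) = 0.8674/1.034 = 0.839.
The undesired path is higher order in M, so low C_M (CSTR or dilute feed) favours N.

0.839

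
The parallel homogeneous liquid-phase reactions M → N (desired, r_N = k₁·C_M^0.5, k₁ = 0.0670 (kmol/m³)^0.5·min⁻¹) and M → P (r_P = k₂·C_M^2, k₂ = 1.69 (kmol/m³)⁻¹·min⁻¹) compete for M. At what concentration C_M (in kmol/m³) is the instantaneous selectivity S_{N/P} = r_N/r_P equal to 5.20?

S_{N/P} = (k₁/k₂)·C_M^-1.5 ⇒ C_M = (S·k₂/k₁)^(1/(-1.5)).
= (5.20×1.69/0.0670)^(-0.6667) = (131.2)^(-0.6667) = 0.0387 kmol/m³.

0.0387 kmol/m³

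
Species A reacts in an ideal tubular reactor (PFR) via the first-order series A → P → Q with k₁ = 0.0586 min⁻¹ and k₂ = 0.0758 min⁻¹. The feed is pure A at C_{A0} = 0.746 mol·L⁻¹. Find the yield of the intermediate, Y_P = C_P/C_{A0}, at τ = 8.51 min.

0.282

For first-order series with pure A initially, C_P(τ) = k₁C_{A0}/(k₂−k₁)·(e^(−k₁τ) − e^(−k₂τ)).
e^(−k₁τ) = e^(−0.0586×8.51) = e^(−0.4987) = 0.6073; e^(−k₂τ) = e^(−0.6451) = 0.5246.
C_P = 0.0586×0.746/(0.0758−0.0586) × (0.6073−0.5246) = 2.542×0.08270 = 0.2102 mol·L⁻¹.
Y_P = C_P/C_{A0} = 0.2102/0.746 = 0.282.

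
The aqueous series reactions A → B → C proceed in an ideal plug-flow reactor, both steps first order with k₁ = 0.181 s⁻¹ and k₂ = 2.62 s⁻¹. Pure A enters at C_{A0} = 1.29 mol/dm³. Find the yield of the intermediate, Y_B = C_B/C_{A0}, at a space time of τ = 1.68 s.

0.0538

The intermediate concentration in a first-order A→B→C sequence is C_B = k₁C_{A0}(e^(−k₁τ) − e^(−k₂τ))/(k₂−k₁).
e^(−k₁τ) = e^(−0.181×1.68) = e^(−0.3041) = 0.7378; e^(−k₂τ) = e^(−4.402) = 0.01226.
C_B = 0.181×1.29/(2.62−0.181) × (0.7378−0.01226) = 0.09573×0.7255 = 0.06946 mol/dm³.
Y_B = C_B/C_{A0} = 0.06946/1.29 = 0.0538.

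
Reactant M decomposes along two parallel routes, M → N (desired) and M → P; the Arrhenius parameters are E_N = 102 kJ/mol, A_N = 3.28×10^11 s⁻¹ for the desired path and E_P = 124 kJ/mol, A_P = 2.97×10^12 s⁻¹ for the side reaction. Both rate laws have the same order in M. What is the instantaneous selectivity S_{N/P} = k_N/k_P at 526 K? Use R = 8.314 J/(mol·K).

16.9

k_N/k_P = (A_N/A_P)·exp[−(E_N−E_P)/(RT)] = (A_N/A_P)·exp[(E_P−E_N)/(RT)].
(E_P−E_N)/(RT) = (124−102)×10³/(8.314×526) = 22000/4373 = 5.031.
k_N/k_P = (3.28×10^11/2.97×10^12)·exp(5.031) = 0.1104 × 153.0 = 16.9.
Since E_N < E_P, lowering the temperature improves selectivity toward N.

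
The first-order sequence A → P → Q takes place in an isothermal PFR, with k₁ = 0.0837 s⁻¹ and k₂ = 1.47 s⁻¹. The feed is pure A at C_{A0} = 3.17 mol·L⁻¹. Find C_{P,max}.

0.152 mol·L⁻¹

For a first-order series the maximum intermediate yield is C_{P,max}/C_{A0} = (k₁/k₂)^[k₂/(k₂−k₁)].
= (0.0837/1.47)^(1.47/(1.47−0.0837)) = (0.05694)^(1.060) = 0.04789.
C_{P,max} = 0.04789×3.17 = 0.152 mol·L⁻¹.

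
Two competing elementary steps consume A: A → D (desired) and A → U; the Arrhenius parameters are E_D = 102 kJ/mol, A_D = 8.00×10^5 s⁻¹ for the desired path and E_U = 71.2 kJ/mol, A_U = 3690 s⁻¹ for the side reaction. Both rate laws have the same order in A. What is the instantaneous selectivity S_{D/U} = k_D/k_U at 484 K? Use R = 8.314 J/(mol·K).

k_D/k_U = (A_D/A_U)·exp[−(E_D−E_U)/(RT)] = (A_D/A_U)·exp[(E_U−E_D)/(RT)].
(E_U−E_D)/(RT) = (71.2−102)×10³/(8.314×484) = -30800/4024 = -7.654.
k_D/k_U = (8.00×10^5/3690)·exp(-7.654) = 216.8 × 4.741×10^-4 = 0.103.

0.103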